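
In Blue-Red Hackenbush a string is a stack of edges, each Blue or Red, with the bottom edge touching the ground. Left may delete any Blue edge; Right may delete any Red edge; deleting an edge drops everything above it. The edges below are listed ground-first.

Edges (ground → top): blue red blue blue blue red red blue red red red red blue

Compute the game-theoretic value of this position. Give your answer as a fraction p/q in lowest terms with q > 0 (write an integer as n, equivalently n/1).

3651/4096

step 1: add blue to get b; options L={ 0 } R={ (no moves) } — 1
step 2: add red to get br; options L={ 0 } R={ 1 } — 1/2
step 3: add blue to get brb; options L={ 0 1/2 } R={ 1 } — 3/4
step 4: add blue to get brbb; options L={ 0 1/2 3/4 } R={ 1 } — 7/8
step 5: add blue to get brbbb; options L={ 0 1/2 3/4 7/8 } R={ 1 } — 15/16
step 6: add red to get brbbbr; options L={ 0 1/2 3/4 7/8 } R={ 15/16 1 } — 29/32
step 7: add red to get brbbbrr; options L={ 0 1/2 3/4 7/8 } R={ 29/32 15/16 1 } — 57/64
step 8: add blue to get brbbbrrb; options L={ 0 1/2 3/4 7/8 57/64 } R={ 29/32 15/16 1 } — 115/128
step 9: add red to get brbbbrrbr; options L={ 0 1/2 3/4 7/8 57/64 } R={ 115/128 29/32 15/16 1 } — 229/256
step 10: add red to get brbbbrrbrr; options L={ 0 1/2 3/4 7/8 57/64 } R={ 229/256 115/128 29/32 15/16 1 } — 457/512
step 11: add red to get brbbbrrbrrr; options L={ 0 1/2 3/4 7/8 57/64 } R={ 457/512 229/256 115/128 29/32 15/16 1 } — 913/1024
step 12: add red to get brbbbrrbrrrr; options L={ 0 1/2 3/4 7/8 57/64 } R={ 913/1024 457/512 229/256 115/128 29/32 15/16 1 } — 1825/2048
step 13: add blue to get brbbbrrbrrrrb; options L={ 0 1/2 3/4 7/8 57/64 1825/2048 } R={ 913/1024 457/512 229/256 115/128 29/32 15/16 1 } — 3651/4096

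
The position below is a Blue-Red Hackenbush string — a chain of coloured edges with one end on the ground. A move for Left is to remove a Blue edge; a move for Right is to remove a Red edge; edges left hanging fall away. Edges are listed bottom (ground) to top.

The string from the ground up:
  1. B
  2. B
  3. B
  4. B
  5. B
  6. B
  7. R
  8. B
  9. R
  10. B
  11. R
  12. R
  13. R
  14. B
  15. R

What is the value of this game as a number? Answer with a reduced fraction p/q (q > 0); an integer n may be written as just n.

Prefix values for B B B B B B R B R B R R R B R via {L|R} + simplicity:
B: Left { 0 }, Right { none } — simplest 1
BB: Left { 0,1 }, Right { none } — simplest 2
BBB: Left { 0,1,2 }, Right { none } — simplest 3
BBBB: Left { 0,1,2,3 }, Right { none } — simplest 4
BBBBB: Left { 0,1,2,3,4 }, Right { none } — simplest 5
BBBBBB: Left { 0,1,2,3,4,5 }, Right { none } — simplest 6
BBBBBBR: Left { 0,1,2,3,4,5 }, Right { 6 } — simplest 11/2
BBBBBBRB: Left { 0,1,2,3,4,5,11/2 }, Right { 6 } — simplest 23/4
BBBBBBRBR: Left { 0,1,2,3,4,5,11/2 }, Right { 23/4,6 } — simplest 45/8
BBBBBBRBRB: Left { 0,1,2,3,4,5,11/2,45/8 }, Right { 23/4,6 } — simplest 91/16
BBBBBBRBRBR: Left { 0,1,2,3,4,5,11/2,45/8 }, Right { 91/16,23/4,6 } — simplest 181/32
BBBBBBRBRBRR: Left { 0,1,2,3,4,5,11/2,45/8 }, Right { 181/32,91/16,23/4,6 } — simplest 361/64
BBBBBBRBRBRRR: Left { 0,1,2,3,4,5,11/2,45/8 }, Right { 361/64,181/32,91/16,23/4,6 } — simplest 721/128
BBBBBBRBRBRRRB: Left { 0,1,2,3,4,5,11/2,45/8,721/128 }, Right { 361/64,181/32,91/16,23/4,6 } — simplest 1443/256
BBBBBBRBRBRRRBR: Left { 0,1,2,3,4,5,11/2,45/8,721/128 }, Right { 1443/256,361/64,181/32,91/16,23/4,6 } — simplest 2885/512

2885/512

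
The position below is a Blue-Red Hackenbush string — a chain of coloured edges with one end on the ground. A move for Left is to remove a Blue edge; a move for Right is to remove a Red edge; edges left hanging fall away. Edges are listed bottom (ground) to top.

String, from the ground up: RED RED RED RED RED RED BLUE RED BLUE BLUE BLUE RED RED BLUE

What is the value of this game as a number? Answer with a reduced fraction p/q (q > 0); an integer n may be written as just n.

Build v(s[:k]) for k = 1..14, string s = RED RED RED RED RED RED BLUE RED BLUE BLUE BLUE RED RED BLUE.
v_1 [R]  L=[·]  R=[0]  = -1
v_2 [RR]  L=[·]  R=[-1; 0]  = -2
v_3 [RRR]  L=[·]  R=[-2; -1; 0]  = -3
v_4 [RRRR]  L=[·]  R=[-3; -2; -1; 0]  = -4
v_5 [RRRRR]  L=[·]  R=[-4; -3; -2; -1; 0]  = -5
v_6 [RRRRRR]  L=[·]  R=[-5; -4; -3; -2; -1; 0]  = -6
v_7 [RRRRRRB]  L=[-6]  R=[-5; -4; -3; -2; -1; 0]  = -11/2
v_8 [RRRRRRBR]  L=[-6]  R=[-11/2; -5; -4; -3; -2; -1; 0]  = -23/4
v_9 [RRRRRRBRB]  L=[-6; -23/4]  R=[-11/2; -5; -4; -3; -2; -1; 0]  = -45/8
v_10 [RRRRRRBRBB]  L=[-6; -23/4; -45/8]  R=[-11/2; -5; -4; -3; -2; -1; 0]  = -89/16
v_11 [RRRRRRBRBBB]  L=[-6; -23/4; -45/8; -89/16]  R=[-11/2; -5; -4; -3; -2; -1; 0]  = -177/32
v_12 [RRRRRRBRBBBR]  L=[-6; -23/4; -45/8; -89/16]  R=[-177/32; -11/2; -5; -4; -3; -2; -1; 0]  = -355/64
v_13 [RRRRRRBRBBBRR]  L=[-6; -23/4; -45/8; -89/16]  R=[-355/64; -177/32; -11/2; -5; -4; -3; -2; -1; 0]  = -711/128
v_14 [RRRRRRBRBBBRRB]  L=[-6; -23/4; -45/8; -89/16; -711/128]  R=[-355/64; -177/32; -11/2; -5; -4; -3; -2; -1; 0]  = -1421/256

-1421/256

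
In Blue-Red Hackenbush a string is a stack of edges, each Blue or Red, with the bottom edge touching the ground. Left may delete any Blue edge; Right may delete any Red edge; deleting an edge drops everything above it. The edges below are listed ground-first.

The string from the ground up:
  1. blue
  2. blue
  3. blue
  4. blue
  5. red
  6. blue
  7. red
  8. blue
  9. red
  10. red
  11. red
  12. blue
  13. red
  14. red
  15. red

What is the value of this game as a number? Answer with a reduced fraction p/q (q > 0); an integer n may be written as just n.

Prefix values for blue blue blue blue red blue red blue red red red blue red red red via {L|R} + simplicity:
1 of 15 · b · max L 0 · min R +∞ gives 1
2 of 15 · bb · max L 1 · min R +∞ gives 2
3 of 15 · bbb · max L 2 · min R +∞ gives 3
4 of 15 · bbbb · max L 3 · min R +∞ gives 4
5 of 15 · bbbbr · max L 3 · min R 4 gives 7/2
6 of 15 · bbbbrb · max L 7/2 · min R 4 gives 15/4
7 of 15 · bbbbrbr · max L 7/2 · min R 15/4 gives 29/8
8 of 15 · bbbbrbrb · max L 29/8 · min R 15/4 gives 59/16
9 of 15 · bbbbrbrbr · max L 29/8 · min R 59/16 gives 117/32
10 of 15 · bbbbrbrbrr · max L 29/8 · min R 117/32 gives 233/64
11 of 15 · bbbbrbrbrrr · max L 29/8 · min R 233/64 gives 465/128
12 of 15 · bbbbrbrbrrrb · max L 465/128 · min R 233/64 gives 931/256
13 of 15 · bbbbrbrbrrrbr · max L 465/128 · min R 931/256 gives 1861/512
14 of 15 · bbbbrbrbrrrbrr · max L 465/128 · min R 1861/512 gives 3721/1024
15 of 15 · bbbbrbrbrrrbrrr · max L 465/128 · min R 3721/1024 gives 7441/2048

7441/2048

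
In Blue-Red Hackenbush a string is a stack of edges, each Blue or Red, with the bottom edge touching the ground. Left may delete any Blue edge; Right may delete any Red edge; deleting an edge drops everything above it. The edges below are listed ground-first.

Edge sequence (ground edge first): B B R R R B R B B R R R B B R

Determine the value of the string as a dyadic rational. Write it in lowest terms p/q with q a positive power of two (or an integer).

9613/8192

Recurse on prefixes of the 15-edge string B B R R R B R B B R R R B B R:
edge 1 of 15 (B): { 0 | (no moves) } → 1
edge 2 of 15 (B): { 0; 1 | (no moves) } → 2
edge 3 of 15 (R): { 0; 1 | 2 } → 3/2
edge 4 of 15 (R): { 0; 1 | 3/2; 2 } → 5/4
edge 5 of 15 (R): { 0; 1 | 5/4; 3/2; 2 } → 9/8
edge 6 of 15 (B): { 0; 1; 9/8 | 5/4; 3/2; 2 } → 19/16
edge 7 of 15 (R): { 0; 1; 9/8 | 19/16; 5/4; 3/2; 2 } → 37/32
edge 8 of 15 (B): { 0; 1; 9/8; 37/32 | 19/16; 5/4; 3/2; 2 } → 75/64
edge 9 of 15 (B): { 0; 1; 9/8; 37/32; 75/64 | 19/16; 5/4; 3/2; 2 } → 151/128
edge 10 of 15 (R): { 0; 1; 9/8; 37/32; 75/64 | 151/128; 19/16; 5/4; 3/2; 2 } → 301/256
edge 11 of 15 (R): { 0; 1; 9/8; 37/32; 75/64 | 301/256; 151/128; 19/16; 5/4; 3/2; 2 } → 601/512
edge 12 of 15 (R): { 0; 1; 9/8; 37/32; 75/64 | 601/512; 301/256; 151/128; 19/16; 5/4; 3/2; 2 } → 1201/1024
edge 13 of 15 (B): { 0; 1; 9/8; 37/32; 75/64; 1201/1024 | 601/512; 301/256; 151/128; 19/16; 5/4; 3/2; 2 } → 2403/2048
edge 14 of 15 (B): { 0; 1; 9/8; 37/32; 75/64; 1201/1024; 2403/2048 | 601/512; 301/256; 151/128; 19/16; 5/4; 3/2; 2 } → 4807/4096
edge 15 of 15 (R): { 0; 1; 9/8; 37/32; 75/64; 1201/1024; 2403/2048 | 4807/4096; 601/512; 301/256; 151/128; 19/16; 5/4; 3/2; 2 } → 9613/8192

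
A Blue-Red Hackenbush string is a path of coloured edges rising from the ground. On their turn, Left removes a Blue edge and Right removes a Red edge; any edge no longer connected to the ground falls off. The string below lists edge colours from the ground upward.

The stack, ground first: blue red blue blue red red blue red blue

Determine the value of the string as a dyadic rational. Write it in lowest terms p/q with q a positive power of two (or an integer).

203/256

1 of 9 · b · max L 0 · min R +∞ -> 1
2 of 9 · br · max L 0 · min R 1 -> 1/2
3 of 9 · brb · max L 1/2 · min R 1 -> 3/4
4 of 9 · brbb · max L 3/4 · min R 1 -> 7/8
5 of 9 · brbbr · max L 3/4 · min R 7/8 -> 13/16
6 of 9 · brbbrr · max L 3/4 · min R 13/16 -> 25/32
7 of 9 · brbbrrb · max L 25/32 · min R 13/16 -> 51/64
8 of 9 · brbbrrbr · max L 25/32 · min R 51/64 -> 101/128
9 of 9 · brbbrrbrb · max L 101/128 · min R 51/64 -> 203/256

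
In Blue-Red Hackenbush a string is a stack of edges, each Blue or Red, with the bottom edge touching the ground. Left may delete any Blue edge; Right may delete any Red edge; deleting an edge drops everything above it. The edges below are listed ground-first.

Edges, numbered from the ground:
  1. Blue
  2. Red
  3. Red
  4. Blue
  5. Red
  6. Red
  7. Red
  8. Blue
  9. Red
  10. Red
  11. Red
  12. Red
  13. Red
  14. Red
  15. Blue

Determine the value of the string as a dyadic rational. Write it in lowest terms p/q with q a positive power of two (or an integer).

4355/16384

Prefix values for Blue Red Red Blue Red Red Red Blue Red Red Red Red Red Red Blue via {L|R} + simplicity:
1 of 15 · B · max L 0 · min R +∞ ⇒ 1
2 of 15 · BR · max L 0 · min R 1 ⇒ 1/2
3 of 15 · BRR · max L 0 · min R 1/2 ⇒ 1/4
4 of 15 · BRRB · max L 1/4 · min R 1/2 ⇒ 3/8
5 of 15 · BRRBR · max L 1/4 · min R 3/8 ⇒ 5/16
6 of 15 · BRRBRR · max L 1/4 · min R 5/16 ⇒ 9/32
7 of 15 · BRRBRRR · max L 1/4 · min R 9/32 ⇒ 17/64
8 of 15 · BRRBRRRB · max L 17/64 · min R 9/32 ⇒ 35/128
9 of 15 · BRRBRRRBR · max L 17/64 · min R 35/128 ⇒ 69/256
10 of 15 · BRRBRRRBRR · max L 17/64 · min R 69/256 ⇒ 137/512
11 of 15 · BRRBRRRBRRR · max L 17/64 · min R 137/512 ⇒ 273/1024
12 of 15 · BRRBRRRBRRRR · max L 17/64 · min R 273/1024 ⇒ 545/2048
13 of 15 · BRRBRRRBRRRRR · max L 17/64 · min R 545/2048 ⇒ 1089/4096
14 of 15 · BRRBRRRBRRRRRR · max L 17/64 · min R 1089/4096 ⇒ 2177/8192
15 of 15 · BRRBRRRBRRRRRRB · max L 2177/8192 · min R 1089/4096 ⇒ 4355/16384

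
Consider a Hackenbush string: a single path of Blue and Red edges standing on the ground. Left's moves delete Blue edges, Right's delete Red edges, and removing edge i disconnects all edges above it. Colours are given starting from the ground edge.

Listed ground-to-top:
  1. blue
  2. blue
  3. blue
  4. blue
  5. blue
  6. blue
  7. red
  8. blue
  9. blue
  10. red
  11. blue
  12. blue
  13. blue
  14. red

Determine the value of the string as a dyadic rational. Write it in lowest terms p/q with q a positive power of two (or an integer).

1501/256

1 of 14 · b · max L 0 · min R +∞ so 1
2 of 14 · bb · max L 1 · min R +∞ so 2
3 of 14 · bbb · max L 2 · min R +∞ so 3
4 of 14 · bbbb · max L 3 · min R +∞ so 4
5 of 14 · bbbbb · max L 4 · min R +∞ so 5
6 of 14 · bbbbbb · max L 5 · min R +∞ so 6
7 of 14 · bbbbbbr · max L 5 · min R 6 so 11/2
8 of 14 · bbbbbbrb · max L 11/2 · min R 6 so 23/4
9 of 14 · bbbbbbrbb · max L 23/4 · min R 6 so 47/8
10 of 14 · bbbbbbrbbr · max L 23/4 · min R 47/8 so 93/16
11 of 14 · bbbbbbrbbrb · max L 93/16 · min R 47/8 so 187/32
12 of 14 · bbbbbbrbbrbb · max L 187/32 · min R 47/8 so 375/64
13 of 14 · bbbbbbrbbrbbb · max L 375/64 · min R 47/8 so 751/128
14 of 14 · bbbbbbrbbrbbbr · max L 375/64 · min R 751/128 so 1501/256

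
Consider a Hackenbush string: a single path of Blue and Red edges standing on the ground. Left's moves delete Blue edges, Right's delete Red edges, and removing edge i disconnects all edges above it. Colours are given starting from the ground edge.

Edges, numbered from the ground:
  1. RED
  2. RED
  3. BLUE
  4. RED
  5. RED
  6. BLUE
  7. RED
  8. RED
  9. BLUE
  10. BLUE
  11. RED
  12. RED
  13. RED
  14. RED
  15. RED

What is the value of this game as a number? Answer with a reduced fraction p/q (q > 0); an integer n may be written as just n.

step 1: add RED to get R; options L={ — } R={ 0 } ⇒ -1
step 2: add RED to get RR; options L={ — } R={ -1 0 } ⇒ -2
step 3: add BLUE to get RRB; options L={ -2 } R={ -1 0 } ⇒ -3/2
step 4: add RED to get RRBR; options L={ -2 } R={ -3/2 -1 0 } ⇒ -7/4
step 5: add RED to get RRBRR; options L={ -2 } R={ -7/4 -3/2 -1 0 } ⇒ -15/8
step 6: add BLUE to get RRBRRB; options L={ -2 -15/8 } R={ -7/4 -3/2 -1 0 } ⇒ -29/16
step 7: add RED to get RRBRRBR; options L={ -2 -15/8 } R={ -29/16 -7/4 -3/2 -1 0 } ⇒ -59/32
step 8: add RED to get RRBRRBRR; options L={ -2 -15/8 } R={ -59/32 -29/16 -7/4 -3/2 -1 0 } ⇒ -119/64
step 9: add BLUE to get RRBRRBRRB; options L={ -2 -15/8 -119/64 } R={ -59/32 -29/16 -7/4 -3/2 -1 0 } ⇒ -237/128
step 10: add BLUE to get RRBRRBRRBB; options L={ -2 -15/8 -119/64 -237/128 } R={ -59/32 -29/16 -7/4 -3/2 -1 0 } ⇒ -473/256
step 11: add RED to get RRBRRBRRBBR; options L={ -2 -15/8 -119/64 -237/128 } R={ -473/256 -59/32 -29/16 -7/4 -3/2 -1 0 } ⇒ -947/512
step 12: add RED to get RRBRRBRRBBRR; options L={ -2 -15/8 -119/64 -237/128 } R={ -947/512 -473/256 -59/32 -29/16 -7/4 -3/2 -1 0 } ⇒ -1895/1024
step 13: add RED to get RRBRRBRRBBRRR; options L={ -2 -15/8 -119/64 -237/128 } R={ -1895/1024 -947/512 -473/256 -59/32 -29/16 -7/4 -3/2 -1 0 } ⇒ -3791/2048
step 14: add RED to get RRBRRBRRBBRRRR; options L={ -2 -15/8 -119/64 -237/128 } R={ -3791/2048 -1895/1024 -947/512 -473/256 -59/32 -29/16 -7/4 -3/2 -1 0 } ⇒ -7583/4096
step 15: add RED to get RRBRRBRRBBRRRRR; options L={ -2 -15/8 -119/64 -237/128 } R={ -7583/4096 -3791/2048 -1895/1024 -947/512 -473/256 -59/32 -29/16 -7/4 -3/2 -1 0 } ⇒ -15167/8192

-15167/8192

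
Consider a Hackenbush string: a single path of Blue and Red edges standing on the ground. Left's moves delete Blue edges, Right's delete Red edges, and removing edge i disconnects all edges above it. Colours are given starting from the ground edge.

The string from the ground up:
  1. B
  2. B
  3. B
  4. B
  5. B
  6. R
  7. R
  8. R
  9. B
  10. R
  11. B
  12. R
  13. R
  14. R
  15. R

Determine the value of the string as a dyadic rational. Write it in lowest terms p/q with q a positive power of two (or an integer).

4257/1024

Recurse on prefixes of the 15-edge string B B B B B R R R B R B R R R R:
step 1: add B to get B; options L={ 0 } R={ ∅ } ⇒ 1
step 2: add B to get BB; options L={ 0,1 } R={ ∅ } ⇒ 2
step 3: add B to get BBB; options L={ 0,1,2 } R={ ∅ } ⇒ 3
step 4: add B to get BBBB; options L={ 0,1,2,3 } R={ ∅ } ⇒ 4
step 5: add B to get BBBBB; options L={ 0,1,2,3,4 } R={ ∅ } ⇒ 5
step 6: add R to get BBBBBR; options L={ 0,1,2,3,4 } R={ 5 } ⇒ 9/2
step 7: add R to get BBBBBRR; options L={ 0,1,2,3,4 } R={ 9/2,5 } ⇒ 17/4
step 8: add R to get BBBBBRRR; options L={ 0,1,2,3,4 } R={ 17/4,9/2,5 } ⇒ 33/8
step 9: add B to get BBBBBRRRB; options L={ 0,1,2,3,4,33/8 } R={ 17/4,9/2,5 } ⇒ 67/16
step 10: add R to get BBBBBRRRBR; options L={ 0,1,2,3,4,33/8 } R={ 67/16,17/4,9/2,5 } ⇒ 133/32
step 11: add B to get BBBBBRRRBRB; options L={ 0,1,2,3,4,33/8,133/32 } R={ 67/16,17/4,9/2,5 } ⇒ 267/64
step 12: add R to get BBBBBRRRBRBR; options L={ 0,1,2,3,4,33/8,133/32 } R={ 267/64,67/16,17/4,9/2,5 } ⇒ 533/128
step 13: add R to get BBBBBRRRBRBRR; options L={ 0,1,2,3,4,33/8,133/32 } R={ 533/128,267/64,67/16,17/4,9/2,5 } ⇒ 1065/256
step 14: add R to get BBBBBRRRBRBRRR; options L={ 0,1,2,3,4,33/8,133/32 } R={ 1065/256,533/128,267/64,67/16,17/4,9/2,5 } ⇒ 2129/512
step 15: add R to get BBBBBRRRBRBRRRR; options L={ 0,1,2,3,4,33/8,133/32 } R={ 2129/512,1065/256,533/128,267/64,67/16,17/4,9/2,5 } ⇒ 4257/1024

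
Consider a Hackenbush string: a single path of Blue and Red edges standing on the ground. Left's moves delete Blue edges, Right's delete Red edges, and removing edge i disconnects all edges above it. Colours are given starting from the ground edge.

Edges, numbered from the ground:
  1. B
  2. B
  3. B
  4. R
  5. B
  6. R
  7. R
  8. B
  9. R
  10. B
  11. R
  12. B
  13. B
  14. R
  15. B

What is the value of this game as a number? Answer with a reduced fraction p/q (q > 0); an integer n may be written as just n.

1 of 15 · B · max L 0 · min R +∞ = 1
2 of 15 · BB · max L 1 · min R +∞ = 2
3 of 15 · BBB · max L 2 · min R +∞ = 3
4 of 15 · BBBR · max L 2 · min R 3 = 5/2
5 of 15 · BBBRB · max L 5/2 · min R 3 = 11/4
6 of 15 · BBBRBR · max L 5/2 · min R 11/4 = 21/8
7 of 15 · BBBRBRR · max L 5/2 · min R 21/8 = 41/16
8 of 15 · BBBRBRRB · max L 41/16 · min R 21/8 = 83/32
9 of 15 · BBBRBRRBR · max L 41/16 · min R 83/32 = 165/64
10 of 15 · BBBRBRRBRB · max L 165/64 · min R 83/32 = 331/128
11 of 15 · BBBRBRRBRBR · max L 165/64 · min R 331/128 = 661/256
12 of 15 · BBBRBRRBRBRB · max L 661/256 · min R 331/128 = 1323/512
13 of 15 · BBBRBRRBRBRBB · max L 1323/512 · min R 331/128 = 2647/1024
14 of 15 · BBBRBRRBRBRBBR · max L 1323/512 · min R 2647/1024 = 5293/2048
15 of 15 · BBBRBRRBRBRBBRB · max L 5293/2048 · min R 2647/1024 = 10587/4096

10587/4096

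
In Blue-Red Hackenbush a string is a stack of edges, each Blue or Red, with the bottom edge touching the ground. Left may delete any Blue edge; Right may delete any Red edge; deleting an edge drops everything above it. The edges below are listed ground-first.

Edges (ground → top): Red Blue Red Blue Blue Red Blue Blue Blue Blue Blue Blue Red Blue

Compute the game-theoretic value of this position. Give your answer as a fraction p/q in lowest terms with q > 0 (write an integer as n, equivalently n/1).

-4613/8192

Recurse on prefixes of the 14-edge string Red Blue Red Blue Blue Red Blue Blue Blue Blue Blue Blue Red Blue:
edge 1 of 14 (Red): {  | 0 } -> -1
edge 2 of 14 (Blue): { -1 | 0 } -> -1/2
edge 3 of 14 (Red): { -1 | -1/2,0 } -> -3/4
edge 4 of 14 (Blue): { -1,-3/4 | -1/2,0 } -> -5/8
edge 5 of 14 (Blue): { -1,-3/4,-5/8 | -1/2,0 } -> -9/16
edge 6 of 14 (Red): { -1,-3/4,-5/8 | -9/16,-1/2,0 } -> -19/32
edge 7 of 14 (Blue): { -1,-3/4,-5/8,-19/32 | -9/16,-1/2,0 } -> -37/64
edge 8 of 14 (Blue): { -1,-3/4,-5/8,-19/32,-37/64 | -9/16,-1/2,0 } -> -73/128
edge 9 of 14 (Blue): { -1,-3/4,-5/8,-19/32,-37/64,-73/128 | -9/16,-1/2,0 } -> -145/256
edge 10 of 14 (Blue): { -1,-3/4,-5/8,-19/32,-37/64,-73/128,-145/256 | -9/16,-1/2,0 } -> -289/512
edge 11 of 14 (Blue): { -1,-3/4,-5/8,-19/32,-37/64,-73/128,-145/256,-289/512 | -9/16,-1/2,0 } -> -577/1024
edge 12 of 14 (Blue): { -1,-3/4,-5/8,-19/32,-37/64,-73/128,-145/256,-289/512,-577/1024 | -9/16,-1/2,0 } -> -1153/2048
edge 13 of 14 (Red): { -1,-3/4,-5/8,-19/32,-37/64,-73/128,-145/256,-289/512,-577/1024 | -1153/2048,-9/16,-1/2,0 } -> -2307/4096
edge 14 of 14 (Blue): { -1,-3/4,-5/8,-19/32,-37/64,-73/128,-145/256,-289/512,-577/1024,-2307/4096 | -1153/2048,-9/16,-1/2,0 } -> -4613/8192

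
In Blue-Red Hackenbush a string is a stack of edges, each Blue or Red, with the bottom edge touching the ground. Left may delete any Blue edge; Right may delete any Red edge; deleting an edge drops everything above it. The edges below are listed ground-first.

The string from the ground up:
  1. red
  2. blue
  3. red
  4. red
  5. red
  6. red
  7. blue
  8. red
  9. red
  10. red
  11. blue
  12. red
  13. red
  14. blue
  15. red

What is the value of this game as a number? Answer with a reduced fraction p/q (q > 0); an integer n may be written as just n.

-15835/16384

step 1: add red to get r; options L={ — } R={ 0 } -> -1
step 2: add blue to get rb; options L={ -1 } R={ 0 } -> -1/2
step 3: add red to get rbr; options L={ -1 } R={ -1/2 0 } -> -3/4
step 4: add red to get rbrr; options L={ -1 } R={ -3/4 -1/2 0 } -> -7/8
step 5: add red to get rbrrr; options L={ -1 } R={ -7/8 -3/4 -1/2 0 } -> -15/16
step 6: add red to get rbrrrr; options L={ -1 } R={ -15/16 -7/8 -3/4 -1/2 0 } -> -31/32
step 7: add blue to get rbrrrrb; options L={ -1 -31/32 } R={ -15/16 -7/8 -3/4 -1/2 0 } -> -61/64
step 8: add red to get rbrrrrbr; options L={ -1 -31/32 } R={ -61/64 -15/16 -7/8 -3/4 -1/2 0 } -> -123/128
step 9: add red to get rbrrrrbrr; options L={ -1 -31/32 } R={ -123/128 -61/64 -15/16 -7/8 -3/4 -1/2 0 } -> -247/256
step 10: add red to get rbrrrrbrrr; options L={ -1 -31/32 } R={ -247/256 -123/128 -61/64 -15/16 -7/8 -3/4 -1/2 0 } -> -495/512
step 11: add blue to get rbrrrrbrrrb; options L={ -1 -31/32 -495/512 } R={ -247/256 -123/128 -61/64 -15/16 -7/8 -3/4 -1/2 0 } -> -989/1024
step 12: add red to get rbrrrrbrrrbr; options L={ -1 -31/32 -495/512 } R={ -989/1024 -247/256 -123/128 -61/64 -15/16 -7/8 -3/4 -1/2 0 } -> -1979/2048
step 13: add red to get rbrrrrbrrrbrr; options L={ -1 -31/32 -495/512 } R={ -1979/2048 -989/1024 -247/256 -123/128 -61/64 -15/16 -7/8 -3/4 -1/2 0 } -> -3959/4096
step 14: add blue to get rbrrrrbrrrbrrb; options L={ -1 -31/32 -495/512 -3959/4096 } R={ -1979/2048 -989/1024 -247/256 -123/128 -61/64 -15/16 -7/8 -3/4 -1/2 0 } -> -7917/8192
step 15: add red to get rbrrrrbrrrbrrbr; options L={ -1 -31/32 -495/512 -3959/4096 } R={ -7917/8192 -1979/2048 -989/1024 -247/256 -123/128 -61/64 -15/16 -7/8 -3/4 -1/2 0 } -> -15835/16384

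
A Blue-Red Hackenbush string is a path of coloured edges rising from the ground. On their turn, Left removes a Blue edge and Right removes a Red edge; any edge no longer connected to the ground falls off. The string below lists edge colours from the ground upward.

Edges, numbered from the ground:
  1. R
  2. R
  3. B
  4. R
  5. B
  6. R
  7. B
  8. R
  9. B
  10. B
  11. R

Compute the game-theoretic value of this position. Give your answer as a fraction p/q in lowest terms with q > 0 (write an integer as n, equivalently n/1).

-851/512

edge 1 of 11 (R): {  | 0 } — -1
edge 2 of 11 (R): {  | -1,0 } — -2
edge 3 of 11 (B): { -2 | -1,0 } — -3/2
edge 4 of 11 (R): { -2 | -3/2,-1,0 } — -7/4
edge 5 of 11 (B): { -2,-7/4 | -3/2,-1,0 } — -13/8
edge 6 of 11 (R): { -2,-7/4 | -13/8,-3/2,-1,0 } — -27/16
edge 7 of 11 (B): { -2,-7/4,-27/16 | -13/8,-3/2,-1,0 } — -53/32
edge 8 of 11 (R): { -2,-7/4,-27/16 | -53/32,-13/8,-3/2,-1,0 } — -107/64
edge 9 of 11 (B): { -2,-7/4,-27/16,-107/64 | -53/32,-13/8,-3/2,-1,0 } — -213/128
edge 10 of 11 (B): { -2,-7/4,-27/16,-107/64,-213/128 | -53/32,-13/8,-3/2,-1,0 } — -425/256
edge 11 of 11 (R): { -2,-7/4,-27/16,-107/64,-213/128 | -425/256,-53/32,-13/8,-3/2,-1,0 } — -851/512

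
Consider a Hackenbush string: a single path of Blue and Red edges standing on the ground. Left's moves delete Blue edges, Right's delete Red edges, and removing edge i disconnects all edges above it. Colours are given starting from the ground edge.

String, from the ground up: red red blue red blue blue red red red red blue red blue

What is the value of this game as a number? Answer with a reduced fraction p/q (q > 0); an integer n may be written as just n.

Build value(s[:k]) for k = 1..13, string s = red red blue red blue blue red red red red blue red blue.
edge 1 of 13 (red): { (no moves) | 0 } — -1
edge 2 of 13 (red): { (no moves) | -1 0 } — -2
edge 3 of 13 (blue): { -2 | -1 0 } — -3/2
edge 4 of 13 (red): { -2 | -3/2 -1 0 } — -7/4
edge 5 of 13 (blue): { -2 -7/4 | -3/2 -1 0 } — -13/8
edge 6 of 13 (blue): { -2 -7/4 -13/8 | -3/2 -1 0 } — -25/16
edge 7 of 13 (red): { -2 -7/4 -13/8 | -25/16 -3/2 -1 0 } — -51/32
edge 8 of 13 (red): { -2 -7/4 -13/8 | -51/32 -25/16 -3/2 -1 0 } — -103/64
edge 9 of 13 (red): { -2 -7/4 -13/8 | -103/64 -51/32 -25/16 -3/2 -1 0 } — -207/128
edge 10 of 13 (red): { -2 -7/4 -13/8 | -207/128 -103/64 -51/32 -25/16 -3/2 -1 0 } — -415/256
edge 11 of 13 (blue): { -2 -7/4 -13/8 -415/256 | -207/128 -103/64 -51/32 -25/16 -3/2 -1 0 } — -829/512
edge 12 of 13 (red): { -2 -7/4 -13/8 -415/256 | -829/512 -207/128 -103/64 -51/32 -25/16 -3/2 -1 0 } — -1659/1024
edge 13 of 13 (blue): { -2 -7/4 -13/8 -415/256 -1659/1024 | -829/512 -207/128 -103/64 -51/32 -25/16 -3/2 -1 0 } — -3317/2048

-3317/2048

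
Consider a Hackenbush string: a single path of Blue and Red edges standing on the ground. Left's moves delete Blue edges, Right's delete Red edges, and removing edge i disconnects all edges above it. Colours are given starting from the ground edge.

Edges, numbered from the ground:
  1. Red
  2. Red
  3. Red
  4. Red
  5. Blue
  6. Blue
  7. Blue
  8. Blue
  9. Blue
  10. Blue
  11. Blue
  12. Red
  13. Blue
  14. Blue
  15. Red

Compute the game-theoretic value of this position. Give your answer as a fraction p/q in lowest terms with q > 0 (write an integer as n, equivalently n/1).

-6163/2048

Recurse on prefixes of the 15-edge string Red Red Red Red Blue Blue Blue Blue Blue Blue Blue Red Blue Blue Red:
1 of 15 · R · max L −∞ · min R 0 gives -1
2 of 15 · RR · max L −∞ · min R -1 gives -2
3 of 15 · RRR · max L −∞ · min R -2 gives -3
4 of 15 · RRRR · max L −∞ · min R -3 gives -4
5 of 15 · RRRRB · max L -4 · min R -3 gives -7/2
6 of 15 · RRRRBB · max L -7/2 · min R -3 gives -13/4
7 of 15 · RRRRBBB · max L -13/4 · min R -3 gives -25/8
8 of 15 · RRRRBBBB · max L -25/8 · min R -3 gives -49/16
9 of 15 · RRRRBBBBB · max L -49/16 · min R -3 gives -97/32
10 of 15 · RRRRBBBBBB · max L -97/32 · min R -3 gives -193/64
11 of 15 · RRRRBBBBBBB · max L -193/64 · min R -3 gives -385/128
12 of 15 · RRRRBBBBBBBR · max L -193/64 · min R -385/128 gives -771/256
13 of 15 · RRRRBBBBBBBRB · max L -771/256 · min R -385/128 gives -1541/512
14 of 15 · RRRRBBBBBBBRBB · max L -1541/512 · min R -385/128 gives -3081/1024
15 of 15 · RRRRBBBBBBBRBBR · max L -1541/512 · min R -3081/1024 gives -6163/2048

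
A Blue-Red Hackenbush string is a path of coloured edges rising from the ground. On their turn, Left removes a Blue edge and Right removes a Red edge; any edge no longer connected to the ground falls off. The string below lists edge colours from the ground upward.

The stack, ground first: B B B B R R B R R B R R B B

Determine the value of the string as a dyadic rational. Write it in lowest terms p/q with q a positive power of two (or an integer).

Recurse on prefixes of the 14-edge string B B B B R R B R R B R R B B:
1 of 14 · B · max L 0 · min R +∞ => 1
2 of 14 · BB · max L 1 · min R +∞ => 2
3 of 14 · BBB · max L 2 · min R +∞ => 3
4 of 14 · BBBB · max L 3 · min R +∞ => 4
5 of 14 · BBBBR · max L 3 · min R 4 => 7/2
6 of 14 · BBBBRR · max L 3 · min R 7/2 => 13/4
7 of 14 · BBBBRRB · max L 13/4 · min R 7/2 => 27/8
8 of 14 · BBBBRRBR · max L 13/4 · min R 27/8 => 53/16
9 of 14 · BBBBRRBRR · max L 13/4 · min R 53/16 => 105/32
10 of 14 · BBBBRRBRRB · max L 105/32 · min R 53/16 => 211/64
11 of 14 · BBBBRRBRRBR · max L 105/32 · min R 211/64 => 421/128
12 of 14 · BBBBRRBRRBRR · max L 105/32 · min R 421/128 => 841/256
13 of 14 · BBBBRRBRRBRRB · max L 841/256 · min R 421/128 => 1683/512
14 of 14 · BBBBRRBRRBRRBB · max L 1683/512 · min R 421/128 => 3367/1024

3367/1024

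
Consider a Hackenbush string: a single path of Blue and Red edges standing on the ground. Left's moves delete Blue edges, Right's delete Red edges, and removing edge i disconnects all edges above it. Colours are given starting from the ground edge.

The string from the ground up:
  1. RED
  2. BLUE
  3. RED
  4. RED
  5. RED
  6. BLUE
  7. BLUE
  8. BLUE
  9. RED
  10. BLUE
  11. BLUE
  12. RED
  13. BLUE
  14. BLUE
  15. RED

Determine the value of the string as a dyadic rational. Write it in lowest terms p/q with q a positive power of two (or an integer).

-14483/16384

Recurse on prefixes of the 15-edge string RED BLUE RED RED RED BLUE BLUE BLUE RED BLUE BLUE RED BLUE BLUE RED:
R: Left { · }, Right { 0 } = simplest -1
RB: Left { -1 }, Right { 0 } = simplest -1/2
RBR: Left { -1 }, Right { -1/2, 0 } = simplest -3/4
RBRR: Left { -1 }, Right { -3/4, -1/2, 0 } = simplest -7/8
RBRRR: Left { -1 }, Right { -7/8, -3/4, -1/2, 0 } = simplest -15/16
RBRRRB: Left { -1, -15/16 }, Right { -7/8, -3/4, -1/2, 0 } = simplest -29/32
RBRRRBB: Left { -1, -15/16, -29/32 }, Right { -7/8, -3/4, -1/2, 0 } = simplest -57/64
RBRRRBBB: Left { -1, -15/16, -29/32, -57/64 }, Right { -7/8, -3/4, -1/2, 0 } = simplest -113/128
RBRRRBBBR: Left { -1, -15/16, -29/32, -57/64 }, Right { -113/128, -7/8, -3/4, -1/2, 0 } = simplest -227/256
RBRRRBBBRB: Left { -1, -15/16, -29/32, -57/64, -227/256 }, Right { -113/128, -7/8, -3/4, -1/2, 0 } = simplest -453/512
RBRRRBBBRBB: Left { -1, -15/16, -29/32, -57/64, -227/256, -453/512 }, Right { -113/128, -7/8, -3/4, -1/2, 0 } = simplest -905/1024
RBRRRBBBRBBR: Left { -1, -15/16, -29/32, -57/64, -227/256, -453/512 }, Right { -905/1024, -113/128, -7/8, -3/4, -1/2, 0 } = simplest -1811/2048
RBRRRBBBRBBRB: Left { -1, -15/16, -29/32, -57/64, -227/256, -453/512, -1811/2048 }, Right { -905/1024, -113/128, -7/8, -3/4, -1/2, 0 } = simplest -3621/4096
RBRRRBBBRBBRBB: Left { -1, -15/16, -29/32, -57/64, -227/256, -453/512, -1811/2048, -3621/4096 }, Right { -905/1024, -113/128, -7/8, -3/4, -1/2, 0 } = simplest -7241/8192
RBRRRBBBRBBRBBR: Left { -1, -15/16, -29/32, -57/64, -227/256, -453/512, -1811/2048, -3621/4096 }, Right { -7241/8192, -905/1024, -113/128, -7/8, -3/4, -1/2, 0 } = simplest -14483/16384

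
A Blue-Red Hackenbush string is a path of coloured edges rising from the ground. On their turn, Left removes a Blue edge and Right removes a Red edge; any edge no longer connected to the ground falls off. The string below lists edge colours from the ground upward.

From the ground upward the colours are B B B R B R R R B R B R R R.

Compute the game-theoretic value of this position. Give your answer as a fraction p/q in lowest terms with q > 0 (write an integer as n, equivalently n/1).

Recurse on prefixes of the 14-edge string B B B R B R R R B R B R R R:
step 1: add B to get B; options L={ 0 } R={  } ⇒ 1
step 2: add B to get BB; options L={ 0, 1 } R={  } ⇒ 2
step 3: add B to get BBB; options L={ 0, 1, 2 } R={  } ⇒ 3
step 4: add R to get BBBR; options L={ 0, 1, 2 } R={ 3 } ⇒ 5/2
step 5: add B to get BBBRB; options L={ 0, 1, 2, 5/2 } R={ 3 } ⇒ 11/4
step 6: add R to get BBBRBR; options L={ 0, 1, 2, 5/2 } R={ 11/4, 3 } ⇒ 21/8
step 7: add R to get BBBRBRR; options L={ 0, 1, 2, 5/2 } R={ 21/8, 11/4, 3 } ⇒ 41/16
step 8: add R to get BBBRBRRR; options L={ 0, 1, 2, 5/2 } R={ 41/16, 21/8, 11/4, 3 } ⇒ 81/32
step 9: add B to get BBBRBRRRB; options L={ 0, 1, 2, 5/2, 81/32 } R={ 41/16, 21/8, 11/4, 3 } ⇒ 163/64
step 10: add R to get BBBRBRRRBR; options L={ 0, 1, 2, 5/2, 81/32 } R={ 163/64, 41/16, 21/8, 11/4, 3 } ⇒ 325/128
step 11: add B to get BBBRBRRRBRB; options L={ 0, 1, 2, 5/2, 81/32, 325/128 } R={ 163/64, 41/16, 21/8, 11/4, 3 } ⇒ 651/256
step 12: add R to get BBBRBRRRBRBR; options L={ 0, 1, 2, 5/2, 81/32, 325/128 } R={ 651/256, 163/64, 41/16, 21/8, 11/4, 3 } ⇒ 1301/512
step 13: add R to get BBBRBRRRBRBRR; options L={ 0, 1, 2, 5/2, 81/32, 325/128 } R={ 1301/512, 651/256, 163/64, 41/16, 21/8, 11/4, 3 } ⇒ 2601/1024
step 14: add R to get BBBRBRRRBRBRRR; options L={ 0, 1, 2, 5/2, 81/32, 325/128 } R={ 2601/1024, 1301/512, 651/256, 163/64, 41/16, 21/8, 11/4, 3 } ⇒ 5201/2048

5201/2048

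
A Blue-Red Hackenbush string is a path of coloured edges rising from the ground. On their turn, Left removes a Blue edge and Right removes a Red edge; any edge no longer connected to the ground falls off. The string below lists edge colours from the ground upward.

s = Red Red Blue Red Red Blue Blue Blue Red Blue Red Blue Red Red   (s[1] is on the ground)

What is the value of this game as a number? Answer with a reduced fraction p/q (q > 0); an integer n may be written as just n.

-7255/4096

Build value(s[:k]) for k = 1..14, string s = Red Red Blue Red Red Blue Blue Blue Red Blue Red Blue Red Red.
step 1: add Red to get R; options L={ ∅ } R={ 0 } => -1
step 2: add Red to get RR; options L={ ∅ } R={ -1, 0 } => -2
step 3: add Blue to get RRB; options L={ -2 } R={ -1, 0 } => -3/2
step 4: add Red to get RRBR; options L={ -2 } R={ -3/2, -1, 0 } => -7/4
step 5: add Red to get RRBRR; options L={ -2 } R={ -7/4, -3/2, -1, 0 } => -15/8
step 6: add Blue to get RRBRRB; options L={ -2, -15/8 } R={ -7/4, -3/2, -1, 0 } => -29/16
step 7: add Blue to get RRBRRBB; options L={ -2, -15/8, -29/16 } R={ -7/4, -3/2, -1, 0 } => -57/32
step 8: add Blue to get RRBRRBBB; options L={ -2, -15/8, -29/16, -57/32 } R={ -7/4, -3/2, -1, 0 } => -113/64
step 9: add Red to get RRBRRBBBR; options L={ -2, -15/8, -29/16, -57/32 } R={ -113/64, -7/4, -3/2, -1, 0 } => -227/128
step 10: add Blue to get RRBRRBBBRB; options L={ -2, -15/8, -29/16, -57/32, -227/128 } R={ -113/64, -7/4, -3/2, -1, 0 } => -453/256
step 11: add Red to get RRBRRBBBRBR; options L={ -2, -15/8, -29/16, -57/32, -227/128 } R={ -453/256, -113/64, -7/4, -3/2, -1, 0 } => -907/512
step 12: add Blue to get RRBRRBBBRBRB; options L={ -2, -15/8, -29/16, -57/32, -227/128, -907/512 } R={ -453/256, -113/64, -7/4, -3/2, -1, 0 } => -1813/1024
step 13: add Red to get RRBRRBBBRBRBR; options L={ -2, -15/8, -29/16, -57/32, -227/128, -907/512 } R={ -1813/1024, -453/256, -113/64, -7/4, -3/2, -1, 0 } => -3627/2048
step 14: add Red to get RRBRRBBBRBRBRR; options L={ -2, -15/8, -29/16, -57/32, -227/128, -907/512 } R={ -3627/2048, -1813/1024, -453/256, -113/64, -7/4, -3/2, -1, 0 } => -7255/4096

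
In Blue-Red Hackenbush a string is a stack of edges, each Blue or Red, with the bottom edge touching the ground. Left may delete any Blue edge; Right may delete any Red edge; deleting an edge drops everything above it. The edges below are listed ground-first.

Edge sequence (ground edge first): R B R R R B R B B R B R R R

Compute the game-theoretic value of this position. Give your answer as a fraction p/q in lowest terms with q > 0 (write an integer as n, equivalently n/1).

g_1 [R]  L=[(no moves)]  R=[0]  -> -1
g_2 [RB]  L=[-1]  R=[0]  -> -1/2
g_3 [RBR]  L=[-1]  R=[-1/2,0]  -> -3/4
g_4 [RBRR]  L=[-1]  R=[-3/4,-1/2,0]  -> -7/8
g_5 [RBRRR]  L=[-1]  R=[-7/8,-3/4,-1/2,0]  -> -15/16
g_6 [RBRRRB]  L=[-1,-15/16]  R=[-7/8,-3/4,-1/2,0]  -> -29/32
g_7 [RBRRRBR]  L=[-1,-15/16]  R=[-29/32,-7/8,-3/4,-1/2,0]  -> -59/64
g_8 [RBRRRBRB]  L=[-1,-15/16,-59/64]  R=[-29/32,-7/8,-3/4,-1/2,0]  -> -117/128
g_9 [RBRRRBRBB]  L=[-1,-15/16,-59/64,-117/128]  R=[-29/32,-7/8,-3/4,-1/2,0]  -> -233/256
g_10 [RBRRRBRBBR]  L=[-1,-15/16,-59/64,-117/128]  R=[-233/256,-29/32,-7/8,-3/4,-1/2,0]  -> -467/512
g_11 [RBRRRBRBBRB]  L=[-1,-15/16,-59/64,-117/128,-467/512]  R=[-233/256,-29/32,-7/8,-3/4,-1/2,0]  -> -933/1024
g_12 [RBRRRBRBBRBR]  L=[-1,-15/16,-59/64,-117/128,-467/512]  R=[-933/1024,-233/256,-29/32,-7/8,-3/4,-1/2,0]  -> -1867/2048
g_13 [RBRRRBRBBRBRR]  L=[-1,-15/16,-59/64,-117/128,-467/512]  R=[-1867/2048,-933/1024,-233/256,-29/32,-7/8,-3/4,-1/2,0]  -> -3735/4096
g_14 [RBRRRBRBBRBRRR]  L=[-1,-15/16,-59/64,-117/128,-467/512]  R=[-3735/4096,-1867/2048,-933/1024,-233/256,-29/32,-7/8,-3/4,-1/2,0]  -> -7471/8192

-7471/8192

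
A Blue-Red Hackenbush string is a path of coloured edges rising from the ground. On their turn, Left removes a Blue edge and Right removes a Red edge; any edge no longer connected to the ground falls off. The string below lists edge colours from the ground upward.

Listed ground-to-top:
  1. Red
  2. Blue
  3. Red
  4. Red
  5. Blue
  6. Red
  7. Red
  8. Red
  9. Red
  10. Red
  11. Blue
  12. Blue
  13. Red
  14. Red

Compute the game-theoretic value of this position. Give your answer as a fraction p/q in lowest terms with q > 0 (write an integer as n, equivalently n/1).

Build val(s[:k]) for k = 1..14, string s = Red Blue Red Red Blue Red Red Red Red Red Blue Blue Red Red.
1 of 14 · R · max L −∞ · min R 0 => -1
2 of 14 · RB · max L -1 · min R 0 => -1/2
3 of 14 · RBR · max L -1 · min R -1/2 => -3/4
4 of 14 · RBRR · max L -1 · min R -3/4 => -7/8
5 of 14 · RBRRB · max L -7/8 · min R -3/4 => -13/16
6 of 14 · RBRRBR · max L -7/8 · min R -13/16 => -27/32
7 of 14 · RBRRBRR · max L -7/8 · min R -27/32 => -55/64
8 of 14 · RBRRBRRR · max L -7/8 · min R -55/64 => -111/128
9 of 14 · RBRRBRRRR · max L -7/8 · min R -111/128 => -223/256
10 of 14 · RBRRBRRRRR · max L -7/8 · min R -223/256 => -447/512
11 of 14 · RBRRBRRRRRB · max L -447/512 · min R -223/256 => -893/1024
12 of 14 · RBRRBRRRRRBB · max L -893/1024 · min R -223/256 => -1785/2048
13 of 14 · RBRRBRRRRRBBR · max L -893/1024 · min R -1785/2048 => -3571/4096
14 of 14 · RBRRBRRRRRBBRR · max L -893/1024 · min R -3571/4096 => -7143/8192

-7143/8192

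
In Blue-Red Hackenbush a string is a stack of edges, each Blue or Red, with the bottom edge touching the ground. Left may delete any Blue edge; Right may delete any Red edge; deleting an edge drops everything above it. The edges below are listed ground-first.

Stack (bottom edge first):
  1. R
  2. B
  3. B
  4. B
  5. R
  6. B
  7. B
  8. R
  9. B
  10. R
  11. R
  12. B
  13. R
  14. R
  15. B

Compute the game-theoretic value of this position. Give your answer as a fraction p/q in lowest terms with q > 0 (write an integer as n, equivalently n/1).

-2413/16384

Prefix values for R B B B R B B R B R R B R R B via {L|R} + simplicity:
v_1 [R]  L=[·]  R=[0]  -> -1
v_2 [RB]  L=[-1]  R=[0]  -> -1/2
v_3 [RBB]  L=[-1,-1/2]  R=[0]  -> -1/4
v_4 [RBBB]  L=[-1,-1/2,-1/4]  R=[0]  -> -1/8
v_5 [RBBBR]  L=[-1,-1/2,-1/4]  R=[-1/8,0]  -> -3/16
v_6 [RBBBRB]  L=[-1,-1/2,-1/4,-3/16]  R=[-1/8,0]  -> -5/32
v_7 [RBBBRBB]  L=[-1,-1/2,-1/4,-3/16,-5/32]  R=[-1/8,0]  -> -9/64
v_8 [RBBBRBBR]  L=[-1,-1/2,-1/4,-3/16,-5/32]  R=[-9/64,-1/8,0]  -> -19/128
v_9 [RBBBRBBRB]  L=[-1,-1/2,-1/4,-3/16,-5/32,-19/128]  R=[-9/64,-1/8,0]  -> -37/256
v_10 [RBBBRBBRBR]  L=[-1,-1/2,-1/4,-3/16,-5/32,-19/128]  R=[-37/256,-9/64,-1/8,0]  -> -75/512
v_11 [RBBBRBBRBRR]  L=[-1,-1/2,-1/4,-3/16,-5/32,-19/128]  R=[-75/512,-37/256,-9/64,-1/8,0]  -> -151/1024
v_12 [RBBBRBBRBRRB]  L=[-1,-1/2,-1/4,-3/16,-5/32,-19/128,-151/1024]  R=[-75/512,-37/256,-9/64,-1/8,0]  -> -301/2048
v_13 [RBBBRBBRBRRBR]  L=[-1,-1/2,-1/4,-3/16,-5/32,-19/128,-151/1024]  R=[-301/2048,-75/512,-37/256,-9/64,-1/8,0]  -> -603/4096
v_14 [RBBBRBBRBRRBRR]  L=[-1,-1/2,-1/4,-3/16,-5/32,-19/128,-151/1024]  R=[-603/4096,-301/2048,-75/512,-37/256,-9/64,-1/8,0]  -> -1207/8192
v_15 [RBBBRBBRBRRBRRB]  L=[-1,-1/2,-1/4,-3/16,-5/32,-19/128,-151/1024,-1207/8192]  R=[-603/4096,-301/2048,-75/512,-37/256,-9/64,-1/8,0]  -> -2413/16384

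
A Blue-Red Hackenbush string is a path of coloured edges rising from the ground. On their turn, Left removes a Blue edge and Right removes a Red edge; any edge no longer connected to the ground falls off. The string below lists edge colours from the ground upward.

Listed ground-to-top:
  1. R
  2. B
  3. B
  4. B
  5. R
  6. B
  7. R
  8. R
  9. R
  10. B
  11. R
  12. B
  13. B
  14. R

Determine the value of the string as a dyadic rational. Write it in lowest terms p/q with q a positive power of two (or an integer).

-1491/8192

Recurse on prefixes of the 14-edge string R B B B R B R R R B R B B R:
R: Left { ∅ }, Right { 0 } → simplest -1
RB: Left { -1 }, Right { 0 } → simplest -1/2
RBB: Left { -1, -1/2 }, Right { 0 } → simplest -1/4
RBBB: Left { -1, -1/2, -1/4 }, Right { 0 } → simplest -1/8
RBBBR: Left { -1, -1/2, -1/4 }, Right { -1/8, 0 } → simplest -3/16
RBBBRB: Left { -1, -1/2, -1/4, -3/16 }, Right { -1/8, 0 } → simplest -5/32
RBBBRBR: Left { -1, -1/2, -1/4, -3/16 }, Right { -5/32, -1/8, 0 } → simplest -11/64
RBBBRBRR: Left { -1, -1/2, -1/4, -3/16 }, Right { -11/64, -5/32, -1/8, 0 } → simplest -23/128
RBBBRBRRR: Left { -1, -1/2, -1/4, -3/16 }, Right { -23/128, -11/64, -5/32, -1/8, 0 } → simplest -47/256
RBBBRBRRRB: Left { -1, -1/2, -1/4, -3/16, -47/256 }, Right { -23/128, -11/64, -5/32, -1/8, 0 } → simplest -93/512
RBBBRBRRRBR: Left { -1, -1/2, -1/4, -3/16, -47/256 }, Right { -93/512, -23/128, -11/64, -5/32, -1/8, 0 } → simplest -187/1024
RBBBRBRRRBRB: Left { -1, -1/2, -1/4, -3/16, -47/256, -187/1024 }, Right { -93/512, -23/128, -11/64, -5/32, -1/8, 0 } → simplest -373/2048
RBBBRBRRRBRBB: Left { -1, -1/2, -1/4, -3/16, -47/256, -187/1024, -373/2048 }, Right { -93/512, -23/128, -11/64, -5/32, -1/8, 0 } → simplest -745/4096
RBBBRBRRRBRBBR: Left { -1, -1/2, -1/4, -3/16, -47/256, -187/1024, -373/2048 }, Right { -745/4096, -93/512, -23/128, -11/64, -5/32, -1/8, 0 } → simplest -1491/8192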